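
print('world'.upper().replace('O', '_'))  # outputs W_RLD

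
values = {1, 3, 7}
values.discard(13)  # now {1, 3, 7}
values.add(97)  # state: {1, 3, 7, 97}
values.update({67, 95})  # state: {1, 3, 7, 67, 95, 97}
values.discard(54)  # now {1, 3, 7, 67, 95, 97}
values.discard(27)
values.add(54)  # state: {1, 3, 7, 54, 67, 95, 97}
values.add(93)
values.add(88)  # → {1, 3, 7, 54, 67, 88, 93, 95, 97}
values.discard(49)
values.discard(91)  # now {1, 3, 7, 54, 67, 88, 93, 95, 97}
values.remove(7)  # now {1, 3, 54, 67, 88, 93, 95, 97}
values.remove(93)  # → {1, 3, 54, 67, 88, 95, 97}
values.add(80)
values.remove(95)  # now {1, 3, 54, 67, 80, 88, 97}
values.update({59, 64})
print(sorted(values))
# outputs [1, 3, 54, 59, 64, 67, 80, 88, 97]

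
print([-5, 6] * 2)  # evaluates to [-5, 6, -5, 6]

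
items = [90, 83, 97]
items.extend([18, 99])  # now [90, 83, 97, 18, 99]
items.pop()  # 99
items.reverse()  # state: [18, 97, 83, 90]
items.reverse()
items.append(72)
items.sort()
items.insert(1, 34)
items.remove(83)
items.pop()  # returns 97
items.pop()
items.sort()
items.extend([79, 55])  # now [18, 34, 72, 79, 55]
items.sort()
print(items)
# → [18, 34, 55, 72, 79]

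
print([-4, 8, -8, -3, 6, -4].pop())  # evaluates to -4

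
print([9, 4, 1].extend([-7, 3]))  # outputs None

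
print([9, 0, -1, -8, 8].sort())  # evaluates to None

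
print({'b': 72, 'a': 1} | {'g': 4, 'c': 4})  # {'b': 72, 'a': 1, 'g': 4, 'c': 4}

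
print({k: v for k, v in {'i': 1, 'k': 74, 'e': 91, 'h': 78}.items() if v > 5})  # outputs {'k': 74, 'e': 91, 'h': 78}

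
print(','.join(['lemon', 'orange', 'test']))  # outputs lemon,orange,test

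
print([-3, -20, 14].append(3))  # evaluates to None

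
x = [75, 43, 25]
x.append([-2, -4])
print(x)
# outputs [75, 43, 25, [-2, -4]]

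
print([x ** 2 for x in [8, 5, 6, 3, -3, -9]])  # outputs [64, 25, 36, 9, 9, 81]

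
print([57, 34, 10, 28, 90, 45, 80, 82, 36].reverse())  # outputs None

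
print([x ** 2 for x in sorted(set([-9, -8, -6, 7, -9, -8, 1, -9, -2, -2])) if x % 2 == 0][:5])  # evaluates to [64, 36, 4]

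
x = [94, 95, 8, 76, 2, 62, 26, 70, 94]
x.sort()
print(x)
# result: [2, 8, 26, 62, 70, 76, 94, 94, 95]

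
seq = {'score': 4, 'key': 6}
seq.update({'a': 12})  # {'score': 4, 'key': 6, 'a': 12}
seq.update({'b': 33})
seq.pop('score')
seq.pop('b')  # 33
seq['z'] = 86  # {'key': 6, 'a': 12, 'z': 86}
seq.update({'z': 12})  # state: {'key': 6, 'a': 12, 'z': 12}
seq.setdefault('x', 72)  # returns 72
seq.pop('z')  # 12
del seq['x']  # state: {'key': 6, 'a': 12}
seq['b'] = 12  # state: {'key': 6, 'a': 12, 'b': 12}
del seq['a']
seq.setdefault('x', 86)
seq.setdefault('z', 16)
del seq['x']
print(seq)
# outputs {'key': 6, 'b': 12, 'z': 16}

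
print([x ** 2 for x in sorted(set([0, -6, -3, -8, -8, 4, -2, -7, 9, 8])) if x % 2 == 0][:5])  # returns [64, 36, 4, 0, 16]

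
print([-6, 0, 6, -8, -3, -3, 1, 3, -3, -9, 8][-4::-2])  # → [3, -3, -8, 0]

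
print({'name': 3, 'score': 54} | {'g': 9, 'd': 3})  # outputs {'name': 3, 'score': 54, 'g': 9, 'd': 3}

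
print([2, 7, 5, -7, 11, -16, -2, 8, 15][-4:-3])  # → [-16]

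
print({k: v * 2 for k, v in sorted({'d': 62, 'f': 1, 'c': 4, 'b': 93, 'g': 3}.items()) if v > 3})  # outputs {'b': 186, 'c': 8, 'd': 124}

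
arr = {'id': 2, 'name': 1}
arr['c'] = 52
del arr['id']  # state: {'name': 1, 'c': 52}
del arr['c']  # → {'name': 1}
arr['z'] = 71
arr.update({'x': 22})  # {'name': 1, 'z': 71, 'x': 22}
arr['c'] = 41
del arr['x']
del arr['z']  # {'name': 1, 'c': 41}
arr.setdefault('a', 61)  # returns 61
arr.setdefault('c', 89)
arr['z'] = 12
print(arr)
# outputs {'name': 1, 'c': 41, 'a': 61, 'z': 12}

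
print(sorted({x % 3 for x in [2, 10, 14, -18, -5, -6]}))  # [0, 1, 2]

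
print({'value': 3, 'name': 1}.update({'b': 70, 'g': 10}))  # None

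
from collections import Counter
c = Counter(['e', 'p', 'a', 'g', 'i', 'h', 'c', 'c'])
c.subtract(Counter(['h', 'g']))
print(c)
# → Counter({'c': 2, 'e': 1, 'p': 1, 'a': 1, 'i': 1, 'g': 0, 'h': 0})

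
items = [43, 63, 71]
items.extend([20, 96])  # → [43, 63, 71, 20, 96]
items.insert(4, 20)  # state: [43, 63, 71, 20, 20, 96]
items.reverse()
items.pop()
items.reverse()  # [63, 71, 20, 20, 96]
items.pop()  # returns 96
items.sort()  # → [20, 20, 63, 71]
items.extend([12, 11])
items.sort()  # [11, 12, 20, 20, 63, 71]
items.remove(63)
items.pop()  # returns 71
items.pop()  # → 20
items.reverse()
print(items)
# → [20, 12, 11]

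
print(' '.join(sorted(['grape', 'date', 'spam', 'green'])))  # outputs date grape green spam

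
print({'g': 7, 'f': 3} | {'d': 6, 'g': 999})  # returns {'g': 999, 'f': 3, 'd': 6}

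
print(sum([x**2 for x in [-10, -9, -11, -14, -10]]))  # 598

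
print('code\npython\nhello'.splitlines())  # ['code', 'python', 'hello']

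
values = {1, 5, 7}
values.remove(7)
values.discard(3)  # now {1, 5}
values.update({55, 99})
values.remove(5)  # {1, 55, 99}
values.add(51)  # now {1, 51, 55, 99}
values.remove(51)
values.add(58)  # {1, 55, 58, 99}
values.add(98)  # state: {1, 55, 58, 98, 99}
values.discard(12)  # {1, 55, 58, 98, 99}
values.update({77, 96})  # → {1, 55, 58, 77, 96, 98, 99}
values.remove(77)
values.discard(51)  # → {1, 55, 58, 96, 98, 99}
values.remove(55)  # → {1, 58, 96, 98, 99}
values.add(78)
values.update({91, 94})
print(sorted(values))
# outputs [1, 58, 78, 91, 94, 96, 98, 99]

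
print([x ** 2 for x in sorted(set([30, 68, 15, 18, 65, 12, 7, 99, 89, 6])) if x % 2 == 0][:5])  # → [36, 144, 324, 900, 4624]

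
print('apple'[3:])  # le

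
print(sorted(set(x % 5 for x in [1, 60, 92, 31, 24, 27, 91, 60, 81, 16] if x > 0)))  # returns [0, 1, 2, 4]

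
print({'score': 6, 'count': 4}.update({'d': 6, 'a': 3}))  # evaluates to None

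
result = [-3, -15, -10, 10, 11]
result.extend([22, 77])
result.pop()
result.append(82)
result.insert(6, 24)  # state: [-3, -15, -10, 10, 11, 22, 24, 82]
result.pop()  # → 82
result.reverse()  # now [24, 22, 11, 10, -10, -15, -3]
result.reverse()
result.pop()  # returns 24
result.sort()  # [-15, -10, -3, 10, 11, 22]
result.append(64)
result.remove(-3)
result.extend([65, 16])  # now [-15, -10, 10, 11, 22, 64, 65, 16]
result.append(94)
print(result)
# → [-15, -10, 10, 11, 22, 64, 65, 16, 94]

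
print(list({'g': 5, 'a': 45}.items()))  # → [('g', 5), ('a', 45)]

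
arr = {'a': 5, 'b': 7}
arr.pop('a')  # 5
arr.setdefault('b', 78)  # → 7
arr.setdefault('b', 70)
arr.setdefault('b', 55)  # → 7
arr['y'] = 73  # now {'b': 7, 'y': 73}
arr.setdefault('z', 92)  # 92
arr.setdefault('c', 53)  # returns 53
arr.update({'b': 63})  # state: {'b': 63, 'y': 73, 'z': 92, 'c': 53}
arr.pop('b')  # 63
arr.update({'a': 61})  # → {'y': 73, 'z': 92, 'c': 53, 'a': 61}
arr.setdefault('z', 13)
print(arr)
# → {'y': 73, 'z': 92, 'c': 53, 'a': 61}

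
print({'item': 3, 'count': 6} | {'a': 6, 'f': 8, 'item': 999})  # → {'item': 999, 'count': 6, 'a': 6, 'f': 8}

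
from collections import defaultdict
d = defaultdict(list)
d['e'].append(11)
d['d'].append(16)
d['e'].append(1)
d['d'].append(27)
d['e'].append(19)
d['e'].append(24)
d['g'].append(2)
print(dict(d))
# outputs {'e': [11, 1, 19, 24], 'd': [16, 27], 'g': [2]}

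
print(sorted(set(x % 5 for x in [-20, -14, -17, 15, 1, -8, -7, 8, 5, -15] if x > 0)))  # [0, 1, 3]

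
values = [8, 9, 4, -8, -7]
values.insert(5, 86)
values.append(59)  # [8, 9, 4, -8, -7, 86, 59]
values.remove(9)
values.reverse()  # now [59, 86, -7, -8, 4, 8]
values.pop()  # 8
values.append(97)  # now [59, 86, -7, -8, 4, 97]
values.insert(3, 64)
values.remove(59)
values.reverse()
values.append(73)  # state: [97, 4, -8, 64, -7, 86, 73]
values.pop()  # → 73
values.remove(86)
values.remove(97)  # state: [4, -8, 64, -7]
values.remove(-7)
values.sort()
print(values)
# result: [-8, 4, 64]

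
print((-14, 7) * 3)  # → (-14, 7, -14, 7, -14, 7)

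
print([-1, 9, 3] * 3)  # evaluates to [-1, 9, 3, -1, 9, 3, -1, 9, 3]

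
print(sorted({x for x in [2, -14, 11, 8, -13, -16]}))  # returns [-16, -14, -13, 2, 8, 11]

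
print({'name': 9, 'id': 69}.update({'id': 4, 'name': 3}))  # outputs None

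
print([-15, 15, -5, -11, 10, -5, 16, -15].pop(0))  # -15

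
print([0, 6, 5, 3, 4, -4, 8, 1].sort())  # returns None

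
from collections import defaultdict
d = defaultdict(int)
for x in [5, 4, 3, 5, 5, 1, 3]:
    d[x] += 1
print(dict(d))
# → {5: 3, 4: 1, 3: 2, 1: 1}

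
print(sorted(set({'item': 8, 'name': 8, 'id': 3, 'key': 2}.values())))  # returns [2, 3, 8]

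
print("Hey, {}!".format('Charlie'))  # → Hey, Charlie!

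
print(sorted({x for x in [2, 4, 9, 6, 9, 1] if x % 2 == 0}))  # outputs [2, 4, 6]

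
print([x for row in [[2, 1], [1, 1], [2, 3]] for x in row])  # [2, 1, 1, 1, 2, 3]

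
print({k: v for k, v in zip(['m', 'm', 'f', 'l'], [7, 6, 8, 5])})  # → {'m': 6, 'f': 8, 'l': 5}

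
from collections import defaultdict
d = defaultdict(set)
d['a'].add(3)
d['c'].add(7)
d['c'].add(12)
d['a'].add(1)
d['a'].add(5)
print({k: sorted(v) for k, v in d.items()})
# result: {'a': [1, 3, 5], 'c': [7, 12]}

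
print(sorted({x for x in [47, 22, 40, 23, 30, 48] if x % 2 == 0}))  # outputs [22, 30, 40, 48]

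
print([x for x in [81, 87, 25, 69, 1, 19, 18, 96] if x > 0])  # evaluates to [81, 87, 25, 69, 1, 19, 18, 96]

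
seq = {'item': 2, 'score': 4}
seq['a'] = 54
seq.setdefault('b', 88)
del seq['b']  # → {'item': 2, 'score': 4, 'a': 54}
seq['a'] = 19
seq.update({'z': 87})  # {'item': 2, 'score': 4, 'a': 19, 'z': 87}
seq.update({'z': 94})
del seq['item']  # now {'score': 4, 'a': 19, 'z': 94}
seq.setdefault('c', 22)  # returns 22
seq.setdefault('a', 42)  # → 19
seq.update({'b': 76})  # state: {'score': 4, 'a': 19, 'z': 94, 'c': 22, 'b': 76}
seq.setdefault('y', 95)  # 95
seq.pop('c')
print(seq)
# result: {'score': 4, 'a': 19, 'z': 94, 'b': 76, 'y': 95}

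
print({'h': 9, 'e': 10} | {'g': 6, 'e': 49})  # {'h': 9, 'e': 49, 'g': 6}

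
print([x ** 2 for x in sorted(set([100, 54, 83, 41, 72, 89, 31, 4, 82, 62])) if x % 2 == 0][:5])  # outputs [16, 2916, 3844, 5184, 6724]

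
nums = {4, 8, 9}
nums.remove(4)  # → {8, 9}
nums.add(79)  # {8, 9, 79}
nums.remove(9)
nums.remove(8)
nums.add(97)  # {79, 97}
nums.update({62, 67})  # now {62, 67, 79, 97}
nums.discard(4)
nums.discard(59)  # {62, 67, 79, 97}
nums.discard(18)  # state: {62, 67, 79, 97}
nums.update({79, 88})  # {62, 67, 79, 88, 97}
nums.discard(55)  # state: {62, 67, 79, 88, 97}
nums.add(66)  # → {62, 66, 67, 79, 88, 97}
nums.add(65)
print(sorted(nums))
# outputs [62, 65, 66, 67, 79, 88, 97]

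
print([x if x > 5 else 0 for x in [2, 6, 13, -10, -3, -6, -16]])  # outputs [0, 6, 13, 0, 0, 0, 0]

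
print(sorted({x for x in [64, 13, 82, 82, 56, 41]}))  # [13, 41, 56, 64, 82]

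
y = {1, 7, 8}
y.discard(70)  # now {1, 7, 8}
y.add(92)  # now {1, 7, 8, 92}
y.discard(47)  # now {1, 7, 8, 92}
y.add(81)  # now {1, 7, 8, 81, 92}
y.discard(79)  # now {1, 7, 8, 81, 92}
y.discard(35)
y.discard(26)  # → {1, 7, 8, 81, 92}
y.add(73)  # {1, 7, 8, 73, 81, 92}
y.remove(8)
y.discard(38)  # {1, 7, 73, 81, 92}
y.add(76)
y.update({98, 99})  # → {1, 7, 73, 76, 81, 92, 98, 99}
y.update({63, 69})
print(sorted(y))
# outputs [1, 7, 63, 69, 73, 76, 81, 92, 98, 99]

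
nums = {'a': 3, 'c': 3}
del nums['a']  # {'c': 3}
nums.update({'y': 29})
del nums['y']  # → {'c': 3}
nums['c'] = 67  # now {'c': 67}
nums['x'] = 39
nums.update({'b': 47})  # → {'c': 67, 'x': 39, 'b': 47}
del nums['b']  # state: {'c': 67, 'x': 39}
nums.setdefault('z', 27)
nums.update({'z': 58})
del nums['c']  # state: {'x': 39, 'z': 58}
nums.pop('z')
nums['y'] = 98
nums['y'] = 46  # {'x': 39, 'y': 46}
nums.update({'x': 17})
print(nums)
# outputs {'x': 17, 'y': 46}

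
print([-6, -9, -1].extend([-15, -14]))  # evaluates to None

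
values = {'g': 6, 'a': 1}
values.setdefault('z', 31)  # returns 31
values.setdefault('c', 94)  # 94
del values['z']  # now {'g': 6, 'a': 1, 'c': 94}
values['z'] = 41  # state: {'g': 6, 'a': 1, 'c': 94, 'z': 41}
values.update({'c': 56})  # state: {'g': 6, 'a': 1, 'c': 56, 'z': 41}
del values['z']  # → {'g': 6, 'a': 1, 'c': 56}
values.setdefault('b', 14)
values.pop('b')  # 14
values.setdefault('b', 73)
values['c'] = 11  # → {'g': 6, 'a': 1, 'c': 11, 'b': 73}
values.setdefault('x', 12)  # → 12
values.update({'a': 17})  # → {'g': 6, 'a': 17, 'c': 11, 'b': 73, 'x': 12}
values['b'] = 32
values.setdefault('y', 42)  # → 42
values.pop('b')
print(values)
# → {'g': 6, 'a': 17, 'c': 11, 'x': 12, 'y': 42}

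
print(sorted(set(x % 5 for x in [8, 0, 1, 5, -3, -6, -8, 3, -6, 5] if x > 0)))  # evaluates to [0, 1, 3]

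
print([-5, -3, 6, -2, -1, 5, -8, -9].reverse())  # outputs None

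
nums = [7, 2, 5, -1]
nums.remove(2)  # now [7, 5, -1]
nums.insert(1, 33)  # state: [7, 33, 5, -1]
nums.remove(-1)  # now [7, 33, 5]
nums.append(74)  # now [7, 33, 5, 74]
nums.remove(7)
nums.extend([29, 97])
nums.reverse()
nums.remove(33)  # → [97, 29, 74, 5]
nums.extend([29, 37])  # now [97, 29, 74, 5, 29, 37]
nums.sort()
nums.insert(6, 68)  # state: [5, 29, 29, 37, 74, 97, 68]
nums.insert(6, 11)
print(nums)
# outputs [5, 29, 29, 37, 74, 97, 11, 68]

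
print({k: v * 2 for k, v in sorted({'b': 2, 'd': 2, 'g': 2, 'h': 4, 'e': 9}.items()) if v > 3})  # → {'e': 18, 'h': 8}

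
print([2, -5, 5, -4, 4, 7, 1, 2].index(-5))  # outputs 1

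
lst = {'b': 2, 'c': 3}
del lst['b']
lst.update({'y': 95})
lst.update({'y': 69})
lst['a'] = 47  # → {'c': 3, 'y': 69, 'a': 47}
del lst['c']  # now {'y': 69, 'a': 47}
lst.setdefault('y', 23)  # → 69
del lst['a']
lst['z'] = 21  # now {'y': 69, 'z': 21}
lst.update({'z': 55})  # {'y': 69, 'z': 55}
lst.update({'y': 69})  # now {'y': 69, 'z': 55}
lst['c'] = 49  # {'y': 69, 'z': 55, 'c': 49}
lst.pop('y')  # 69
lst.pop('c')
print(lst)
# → {'z': 55}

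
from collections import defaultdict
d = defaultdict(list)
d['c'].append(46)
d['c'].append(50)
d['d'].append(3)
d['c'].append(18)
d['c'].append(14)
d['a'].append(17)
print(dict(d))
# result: {'c': [46, 50, 18, 14], 'd': [3], 'a': [17]}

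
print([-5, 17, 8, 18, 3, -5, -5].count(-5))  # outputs 3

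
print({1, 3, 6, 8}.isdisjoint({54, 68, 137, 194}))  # True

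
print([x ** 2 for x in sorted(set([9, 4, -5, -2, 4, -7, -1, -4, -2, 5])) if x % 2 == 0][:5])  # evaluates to [16, 4, 16]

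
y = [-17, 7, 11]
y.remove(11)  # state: [-17, 7]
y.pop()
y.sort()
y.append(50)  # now [-17, 50]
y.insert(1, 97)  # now [-17, 97, 50]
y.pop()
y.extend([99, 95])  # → [-17, 97, 99, 95]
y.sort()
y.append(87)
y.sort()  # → [-17, 87, 95, 97, 99]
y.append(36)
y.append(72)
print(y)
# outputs [-17, 87, 95, 97, 99, 36, 72]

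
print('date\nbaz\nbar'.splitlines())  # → ['date', 'baz', 'bar']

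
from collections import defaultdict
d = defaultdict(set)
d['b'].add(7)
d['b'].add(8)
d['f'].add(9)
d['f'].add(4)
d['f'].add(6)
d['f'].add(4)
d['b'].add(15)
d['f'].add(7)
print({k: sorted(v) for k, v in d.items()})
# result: {'b': [7, 8, 15], 'f': [4, 6, 7, 9]}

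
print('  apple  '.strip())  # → apple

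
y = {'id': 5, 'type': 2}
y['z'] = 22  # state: {'id': 5, 'type': 2, 'z': 22}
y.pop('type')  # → 2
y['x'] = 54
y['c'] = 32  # {'id': 5, 'z': 22, 'x': 54, 'c': 32}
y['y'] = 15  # {'id': 5, 'z': 22, 'x': 54, 'c': 32, 'y': 15}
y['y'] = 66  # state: {'id': 5, 'z': 22, 'x': 54, 'c': 32, 'y': 66}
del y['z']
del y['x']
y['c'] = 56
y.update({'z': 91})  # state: {'id': 5, 'c': 56, 'y': 66, 'z': 91}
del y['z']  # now {'id': 5, 'c': 56, 'y': 66}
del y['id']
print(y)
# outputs {'c': 56, 'y': 66}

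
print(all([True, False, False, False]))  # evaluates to False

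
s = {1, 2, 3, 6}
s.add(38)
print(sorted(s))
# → [1, 2, 3, 6, 38]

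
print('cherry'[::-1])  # yrrehc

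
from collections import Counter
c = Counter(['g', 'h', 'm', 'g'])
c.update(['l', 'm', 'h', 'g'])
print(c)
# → Counter({'g': 3, 'h': 2, 'm': 2, 'l': 1})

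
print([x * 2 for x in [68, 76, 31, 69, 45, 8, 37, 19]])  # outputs [136, 152, 62, 138, 90, 16, 74, 38]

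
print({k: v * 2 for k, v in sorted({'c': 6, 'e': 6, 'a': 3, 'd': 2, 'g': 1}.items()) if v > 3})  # {'c': 12, 'e': 12}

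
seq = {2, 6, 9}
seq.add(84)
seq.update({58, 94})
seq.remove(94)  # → {2, 6, 9, 58, 84}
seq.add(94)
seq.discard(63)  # {2, 6, 9, 58, 84, 94}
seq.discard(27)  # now {2, 6, 9, 58, 84, 94}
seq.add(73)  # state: {2, 6, 9, 58, 73, 84, 94}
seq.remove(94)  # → {2, 6, 9, 58, 73, 84}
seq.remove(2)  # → {6, 9, 58, 73, 84}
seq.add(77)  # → {6, 9, 58, 73, 77, 84}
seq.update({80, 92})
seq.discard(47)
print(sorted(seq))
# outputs [6, 9, 58, 73, 77, 80, 84, 92]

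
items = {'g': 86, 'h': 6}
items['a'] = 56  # {'g': 86, 'h': 6, 'a': 56}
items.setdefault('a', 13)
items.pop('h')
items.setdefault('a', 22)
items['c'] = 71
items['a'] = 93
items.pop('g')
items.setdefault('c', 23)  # 71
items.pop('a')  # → 93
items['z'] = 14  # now {'c': 71, 'z': 14}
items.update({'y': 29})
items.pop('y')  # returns 29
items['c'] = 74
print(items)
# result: {'c': 74, 'z': 14}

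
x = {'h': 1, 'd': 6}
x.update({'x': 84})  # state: {'h': 1, 'd': 6, 'x': 84}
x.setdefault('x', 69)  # 84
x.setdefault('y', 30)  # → 30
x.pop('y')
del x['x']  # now {'h': 1, 'd': 6}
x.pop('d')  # 6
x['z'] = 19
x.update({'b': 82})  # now {'h': 1, 'z': 19, 'b': 82}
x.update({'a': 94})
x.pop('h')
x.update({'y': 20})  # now {'z': 19, 'b': 82, 'a': 94, 'y': 20}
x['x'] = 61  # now {'z': 19, 'b': 82, 'a': 94, 'y': 20, 'x': 61}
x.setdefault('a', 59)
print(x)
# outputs {'z': 19, 'b': 82, 'a': 94, 'y': 20, 'x': 61}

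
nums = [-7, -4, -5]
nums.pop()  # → -5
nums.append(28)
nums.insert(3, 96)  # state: [-7, -4, 28, 96]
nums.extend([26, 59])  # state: [-7, -4, 28, 96, 26, 59]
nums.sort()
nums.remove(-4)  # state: [-7, 26, 28, 59, 96]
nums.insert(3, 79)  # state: [-7, 26, 28, 79, 59, 96]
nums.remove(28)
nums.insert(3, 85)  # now [-7, 26, 79, 85, 59, 96]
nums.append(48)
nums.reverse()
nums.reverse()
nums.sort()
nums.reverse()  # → [96, 85, 79, 59, 48, 26, -7]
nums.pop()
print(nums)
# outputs [96, 85, 79, 59, 48, 26]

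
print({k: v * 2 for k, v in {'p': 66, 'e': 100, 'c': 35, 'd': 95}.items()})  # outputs {'p': 132, 'e': 200, 'c': 70, 'd': 190}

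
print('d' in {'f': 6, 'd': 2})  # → True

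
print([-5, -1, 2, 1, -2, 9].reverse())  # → None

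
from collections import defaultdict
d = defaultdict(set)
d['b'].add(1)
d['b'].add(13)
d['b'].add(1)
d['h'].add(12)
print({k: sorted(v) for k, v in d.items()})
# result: {'b': [1, 13], 'h': [12]}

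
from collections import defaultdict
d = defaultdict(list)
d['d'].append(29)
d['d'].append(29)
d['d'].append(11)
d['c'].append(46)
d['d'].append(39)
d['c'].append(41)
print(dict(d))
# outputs {'d': [29, 29, 11, 39], 'c': [46, 41]}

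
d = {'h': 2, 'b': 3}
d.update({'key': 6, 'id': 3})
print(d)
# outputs {'h': 2, 'b': 3, 'key': 6, 'id': 3}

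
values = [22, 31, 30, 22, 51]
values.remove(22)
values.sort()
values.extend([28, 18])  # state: [22, 30, 31, 51, 28, 18]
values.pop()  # 18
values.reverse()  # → [28, 51, 31, 30, 22]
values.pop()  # 22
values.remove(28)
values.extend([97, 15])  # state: [51, 31, 30, 97, 15]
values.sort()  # [15, 30, 31, 51, 97]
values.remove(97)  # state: [15, 30, 31, 51]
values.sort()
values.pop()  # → 51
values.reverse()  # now [31, 30, 15]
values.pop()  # 15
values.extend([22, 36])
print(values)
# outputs [31, 30, 22, 36]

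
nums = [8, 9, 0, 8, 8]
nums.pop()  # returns 8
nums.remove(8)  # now [9, 0, 8]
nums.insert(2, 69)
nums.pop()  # 8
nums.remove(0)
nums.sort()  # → [9, 69]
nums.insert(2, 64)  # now [9, 69, 64]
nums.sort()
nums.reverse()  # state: [69, 64, 9]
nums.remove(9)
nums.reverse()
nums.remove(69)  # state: [64]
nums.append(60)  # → [64, 60]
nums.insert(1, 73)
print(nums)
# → [64, 73, 60]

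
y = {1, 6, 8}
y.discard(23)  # {1, 6, 8}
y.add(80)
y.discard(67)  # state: {1, 6, 8, 80}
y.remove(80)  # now {1, 6, 8}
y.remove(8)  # {1, 6}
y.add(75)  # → {1, 6, 75}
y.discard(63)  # {1, 6, 75}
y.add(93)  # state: {1, 6, 75, 93}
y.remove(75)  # {1, 6, 93}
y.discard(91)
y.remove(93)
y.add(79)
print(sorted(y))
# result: [1, 6, 79]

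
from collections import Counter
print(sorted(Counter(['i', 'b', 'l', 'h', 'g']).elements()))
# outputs ['b', 'g', 'h', 'i', 'l']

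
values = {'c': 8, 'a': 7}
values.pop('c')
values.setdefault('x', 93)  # 93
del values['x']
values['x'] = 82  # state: {'a': 7, 'x': 82}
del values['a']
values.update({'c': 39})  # {'x': 82, 'c': 39}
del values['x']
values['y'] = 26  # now {'c': 39, 'y': 26}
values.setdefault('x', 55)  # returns 55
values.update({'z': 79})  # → {'c': 39, 'y': 26, 'x': 55, 'z': 79}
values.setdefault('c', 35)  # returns 39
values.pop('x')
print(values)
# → {'c': 39, 'y': 26, 'z': 79}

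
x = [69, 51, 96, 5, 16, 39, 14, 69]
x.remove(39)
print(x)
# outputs [69, 51, 96, 5, 16, 14, 69]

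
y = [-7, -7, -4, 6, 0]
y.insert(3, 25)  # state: [-7, -7, -4, 25, 6, 0]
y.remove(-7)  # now [-7, -4, 25, 6, 0]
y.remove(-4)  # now [-7, 25, 6, 0]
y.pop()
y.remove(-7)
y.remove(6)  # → [25]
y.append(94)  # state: [25, 94]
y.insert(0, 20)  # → [20, 25, 94]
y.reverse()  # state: [94, 25, 20]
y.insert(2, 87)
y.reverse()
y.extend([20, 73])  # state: [20, 87, 25, 94, 20, 73]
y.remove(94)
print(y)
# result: [20, 87, 25, 20, 73]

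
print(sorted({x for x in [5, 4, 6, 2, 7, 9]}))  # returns [2, 4, 5, 6, 7, 9]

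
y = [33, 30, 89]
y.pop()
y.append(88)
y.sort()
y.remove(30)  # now [33, 88]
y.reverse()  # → [88, 33]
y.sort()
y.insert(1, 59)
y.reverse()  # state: [88, 59, 33]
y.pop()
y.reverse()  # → [59, 88]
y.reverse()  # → [88, 59]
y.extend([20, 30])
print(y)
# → [88, 59, 20, 30]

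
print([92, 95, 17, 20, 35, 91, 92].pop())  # 92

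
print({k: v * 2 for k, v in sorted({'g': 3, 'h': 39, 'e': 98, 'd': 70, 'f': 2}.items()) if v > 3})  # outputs {'d': 140, 'e': 196, 'h': 78}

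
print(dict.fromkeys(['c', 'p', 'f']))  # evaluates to {'c': None, 'p': None, 'f': None}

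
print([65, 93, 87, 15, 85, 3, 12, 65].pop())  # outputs 65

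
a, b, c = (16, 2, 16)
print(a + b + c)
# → 34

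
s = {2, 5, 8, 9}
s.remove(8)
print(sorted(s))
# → [2, 5, 9]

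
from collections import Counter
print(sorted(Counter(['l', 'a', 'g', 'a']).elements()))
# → ['a', 'a', 'g', 'l']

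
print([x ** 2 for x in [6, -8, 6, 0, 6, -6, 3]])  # [36, 64, 36, 0, 36, 36, 9]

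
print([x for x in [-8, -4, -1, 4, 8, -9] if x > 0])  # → [4, 8]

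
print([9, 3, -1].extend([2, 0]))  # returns None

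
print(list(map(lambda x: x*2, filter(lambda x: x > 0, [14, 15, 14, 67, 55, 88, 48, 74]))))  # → [28, 30, 28, 134, 110, 176, 96, 148]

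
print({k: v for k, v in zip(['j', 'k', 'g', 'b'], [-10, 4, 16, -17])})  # {'j': -10, 'k': 4, 'g': 16, 'b': -17}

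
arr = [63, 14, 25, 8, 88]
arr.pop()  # 88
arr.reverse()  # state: [8, 25, 14, 63]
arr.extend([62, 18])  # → [8, 25, 14, 63, 62, 18]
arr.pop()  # 18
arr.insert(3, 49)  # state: [8, 25, 14, 49, 63, 62]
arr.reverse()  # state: [62, 63, 49, 14, 25, 8]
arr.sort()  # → [8, 14, 25, 49, 62, 63]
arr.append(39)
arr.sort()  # [8, 14, 25, 39, 49, 62, 63]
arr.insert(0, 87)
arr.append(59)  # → [87, 8, 14, 25, 39, 49, 62, 63, 59]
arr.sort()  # [8, 14, 25, 39, 49, 59, 62, 63, 87]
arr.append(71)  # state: [8, 14, 25, 39, 49, 59, 62, 63, 87, 71]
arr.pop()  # 71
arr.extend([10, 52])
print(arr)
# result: [8, 14, 25, 39, 49, 59, 62, 63, 87, 10, 52]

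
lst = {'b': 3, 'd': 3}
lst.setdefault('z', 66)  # 66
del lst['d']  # {'b': 3, 'z': 66}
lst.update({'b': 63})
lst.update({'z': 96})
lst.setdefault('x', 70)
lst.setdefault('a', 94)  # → 94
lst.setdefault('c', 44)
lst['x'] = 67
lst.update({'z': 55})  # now {'b': 63, 'z': 55, 'x': 67, 'a': 94, 'c': 44}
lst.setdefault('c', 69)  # 44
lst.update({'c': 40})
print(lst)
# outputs {'b': 63, 'z': 55, 'x': 67, 'a': 94, 'c': 40}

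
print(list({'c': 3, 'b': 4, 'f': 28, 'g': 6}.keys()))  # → ['c', 'b', 'f', 'g']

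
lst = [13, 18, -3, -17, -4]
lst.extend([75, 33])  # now [13, 18, -3, -17, -4, 75, 33]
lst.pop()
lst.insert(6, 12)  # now [13, 18, -3, -17, -4, 75, 12]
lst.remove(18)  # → [13, -3, -17, -4, 75, 12]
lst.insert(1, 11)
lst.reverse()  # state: [12, 75, -4, -17, -3, 11, 13]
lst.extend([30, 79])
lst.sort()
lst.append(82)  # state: [-17, -4, -3, 11, 12, 13, 30, 75, 79, 82]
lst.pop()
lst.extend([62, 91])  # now [-17, -4, -3, 11, 12, 13, 30, 75, 79, 62, 91]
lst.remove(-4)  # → [-17, -3, 11, 12, 13, 30, 75, 79, 62, 91]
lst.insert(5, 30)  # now [-17, -3, 11, 12, 13, 30, 30, 75, 79, 62, 91]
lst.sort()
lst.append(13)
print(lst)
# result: [-17, -3, 11, 12, 13, 30, 30, 62, 75, 79, 91, 13]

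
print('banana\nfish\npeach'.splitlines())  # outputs ['banana', 'fish', 'peach']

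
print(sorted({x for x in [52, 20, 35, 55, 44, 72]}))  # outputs [20, 35, 44, 52, 55, 72]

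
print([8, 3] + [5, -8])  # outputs [8, 3, 5, -8]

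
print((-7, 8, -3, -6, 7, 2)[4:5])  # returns (7,)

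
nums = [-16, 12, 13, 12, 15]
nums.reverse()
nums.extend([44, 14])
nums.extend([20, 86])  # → [15, 12, 13, 12, -16, 44, 14, 20, 86]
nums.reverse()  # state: [86, 20, 14, 44, -16, 12, 13, 12, 15]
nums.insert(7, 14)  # [86, 20, 14, 44, -16, 12, 13, 14, 12, 15]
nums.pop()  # 15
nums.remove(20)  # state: [86, 14, 44, -16, 12, 13, 14, 12]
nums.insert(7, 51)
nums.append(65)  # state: [86, 14, 44, -16, 12, 13, 14, 51, 12, 65]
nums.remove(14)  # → [86, 44, -16, 12, 13, 14, 51, 12, 65]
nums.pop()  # 65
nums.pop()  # 12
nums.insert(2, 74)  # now [86, 44, 74, -16, 12, 13, 14, 51]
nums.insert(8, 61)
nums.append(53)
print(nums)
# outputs [86, 44, 74, -16, 12, 13, 14, 51, 61, 53]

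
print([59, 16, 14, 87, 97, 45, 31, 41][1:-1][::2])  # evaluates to [16, 87, 45]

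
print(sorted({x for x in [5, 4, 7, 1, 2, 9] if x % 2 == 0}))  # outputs [2, 4]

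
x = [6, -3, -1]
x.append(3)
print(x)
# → [6, -3, -1, 3]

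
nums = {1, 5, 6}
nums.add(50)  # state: {1, 5, 6, 50}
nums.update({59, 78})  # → {1, 5, 6, 50, 59, 78}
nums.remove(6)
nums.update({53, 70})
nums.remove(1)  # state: {5, 50, 53, 59, 70, 78}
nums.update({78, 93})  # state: {5, 50, 53, 59, 70, 78, 93}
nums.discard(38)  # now {5, 50, 53, 59, 70, 78, 93}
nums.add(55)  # {5, 50, 53, 55, 59, 70, 78, 93}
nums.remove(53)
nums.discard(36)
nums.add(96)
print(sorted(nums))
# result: [5, 50, 55, 59, 70, 78, 93, 96]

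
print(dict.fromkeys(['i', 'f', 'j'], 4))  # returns {'i': 4, 'f': 4, 'j': 4}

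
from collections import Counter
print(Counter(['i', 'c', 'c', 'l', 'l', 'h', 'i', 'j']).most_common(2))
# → [('i', 2), ('c', 2)]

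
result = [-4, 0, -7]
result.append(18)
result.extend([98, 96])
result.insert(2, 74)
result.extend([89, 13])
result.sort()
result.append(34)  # [-7, -4, 0, 13, 18, 74, 89, 96, 98, 34]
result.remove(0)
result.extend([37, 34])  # [-7, -4, 13, 18, 74, 89, 96, 98, 34, 37, 34]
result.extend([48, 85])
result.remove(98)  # [-7, -4, 13, 18, 74, 89, 96, 34, 37, 34, 48, 85]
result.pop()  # 85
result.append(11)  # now [-7, -4, 13, 18, 74, 89, 96, 34, 37, 34, 48, 11]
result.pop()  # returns 11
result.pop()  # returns 48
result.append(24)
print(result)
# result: [-7, -4, 13, 18, 74, 89, 96, 34, 37, 34, 24]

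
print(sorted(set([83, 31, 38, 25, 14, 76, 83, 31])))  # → [14, 25, 31, 38, 76, 83]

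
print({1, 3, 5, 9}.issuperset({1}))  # True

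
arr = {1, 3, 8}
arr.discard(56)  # {1, 3, 8}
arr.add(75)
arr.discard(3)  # {1, 8, 75}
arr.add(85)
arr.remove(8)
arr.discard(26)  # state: {1, 75, 85}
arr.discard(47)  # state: {1, 75, 85}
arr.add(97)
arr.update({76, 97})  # {1, 75, 76, 85, 97}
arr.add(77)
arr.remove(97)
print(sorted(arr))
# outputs [1, 75, 76, 77, 85]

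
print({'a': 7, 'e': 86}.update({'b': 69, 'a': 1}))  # None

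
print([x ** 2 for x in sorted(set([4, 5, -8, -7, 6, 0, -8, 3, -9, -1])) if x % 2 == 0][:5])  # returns [64, 0, 16, 36]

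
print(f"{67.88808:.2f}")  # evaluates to 67.89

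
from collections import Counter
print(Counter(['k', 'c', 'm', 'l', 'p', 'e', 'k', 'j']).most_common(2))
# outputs [('k', 2), ('c', 1)]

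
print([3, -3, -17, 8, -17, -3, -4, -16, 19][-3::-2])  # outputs [-4, -17, -17, 3]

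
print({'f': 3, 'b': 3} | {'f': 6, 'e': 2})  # {'f': 6, 'b': 3, 'e': 2}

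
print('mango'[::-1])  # ognam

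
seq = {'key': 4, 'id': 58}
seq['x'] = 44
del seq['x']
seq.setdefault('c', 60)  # 60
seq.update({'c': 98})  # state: {'key': 4, 'id': 58, 'c': 98}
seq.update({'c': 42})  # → {'key': 4, 'id': 58, 'c': 42}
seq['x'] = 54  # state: {'key': 4, 'id': 58, 'c': 42, 'x': 54}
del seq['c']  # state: {'key': 4, 'id': 58, 'x': 54}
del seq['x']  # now {'key': 4, 'id': 58}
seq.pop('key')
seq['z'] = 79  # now {'id': 58, 'z': 79}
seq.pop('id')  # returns 58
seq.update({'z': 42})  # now {'z': 42}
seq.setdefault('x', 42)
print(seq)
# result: {'z': 42, 'x': 42}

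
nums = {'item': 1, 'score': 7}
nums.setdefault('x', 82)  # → 82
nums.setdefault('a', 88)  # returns 88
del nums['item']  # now {'score': 7, 'x': 82, 'a': 88}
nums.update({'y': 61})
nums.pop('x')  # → 82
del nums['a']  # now {'score': 7, 'y': 61}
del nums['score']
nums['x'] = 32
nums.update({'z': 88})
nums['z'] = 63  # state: {'y': 61, 'x': 32, 'z': 63}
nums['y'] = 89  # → {'y': 89, 'x': 32, 'z': 63}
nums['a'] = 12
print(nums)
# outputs {'y': 89, 'x': 32, 'z': 63, 'a': 12}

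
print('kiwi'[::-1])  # iwik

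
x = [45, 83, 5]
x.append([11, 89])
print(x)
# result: [45, 83, 5, [11, 89]]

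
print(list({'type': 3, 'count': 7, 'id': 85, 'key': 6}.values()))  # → [3, 7, 85, 6]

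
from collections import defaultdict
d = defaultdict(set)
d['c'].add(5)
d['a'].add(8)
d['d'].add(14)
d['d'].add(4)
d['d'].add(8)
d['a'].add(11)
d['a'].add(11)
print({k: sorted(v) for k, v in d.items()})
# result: {'c': [5], 'a': [8, 11], 'd': [4, 8, 14]}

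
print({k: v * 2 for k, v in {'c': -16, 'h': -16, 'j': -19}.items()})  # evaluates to {'c': -32, 'h': -32, 'j': -38}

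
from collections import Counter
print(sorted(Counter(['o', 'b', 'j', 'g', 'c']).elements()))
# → ['b', 'c', 'g', 'j', 'o']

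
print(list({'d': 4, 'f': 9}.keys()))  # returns ['d', 'f']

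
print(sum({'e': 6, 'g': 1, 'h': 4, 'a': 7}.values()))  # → 18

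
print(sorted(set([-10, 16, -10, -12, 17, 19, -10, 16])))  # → [-12, -10, 16, 17, 19]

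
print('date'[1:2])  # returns a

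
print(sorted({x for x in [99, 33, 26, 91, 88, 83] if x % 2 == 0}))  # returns [26, 88]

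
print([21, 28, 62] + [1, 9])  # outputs [21, 28, 62, 1, 9]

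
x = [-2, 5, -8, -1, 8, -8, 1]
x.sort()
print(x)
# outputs [-8, -8, -2, -1, 1, 5, 8]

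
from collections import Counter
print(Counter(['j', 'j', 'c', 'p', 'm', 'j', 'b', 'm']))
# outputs Counter({'j': 3, 'm': 2, 'c': 1, 'p': 1, 'b': 1})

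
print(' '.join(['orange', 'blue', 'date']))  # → orange blue date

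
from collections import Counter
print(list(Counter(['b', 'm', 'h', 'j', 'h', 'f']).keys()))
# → ['b', 'm', 'h', 'j', 'f']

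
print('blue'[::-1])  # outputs eulb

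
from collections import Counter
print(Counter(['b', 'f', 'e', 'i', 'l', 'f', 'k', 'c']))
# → Counter({'f': 2, 'b': 1, 'e': 1, 'i': 1, 'l': 1, 'k': 1, 'c': 1})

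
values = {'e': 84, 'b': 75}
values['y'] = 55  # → {'e': 84, 'b': 75, 'y': 55}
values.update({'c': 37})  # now {'e': 84, 'b': 75, 'y': 55, 'c': 37}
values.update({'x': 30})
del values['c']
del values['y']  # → {'e': 84, 'b': 75, 'x': 30}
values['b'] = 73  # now {'e': 84, 'b': 73, 'x': 30}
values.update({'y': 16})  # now {'e': 84, 'b': 73, 'x': 30, 'y': 16}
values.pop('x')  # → 30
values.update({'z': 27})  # {'e': 84, 'b': 73, 'y': 16, 'z': 27}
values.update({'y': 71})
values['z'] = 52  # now {'e': 84, 'b': 73, 'y': 71, 'z': 52}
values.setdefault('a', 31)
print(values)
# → {'e': 84, 'b': 73, 'y': 71, 'z': 52, 'a': 31}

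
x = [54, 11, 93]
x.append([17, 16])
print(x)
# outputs [54, 11, 93, [17, 16]]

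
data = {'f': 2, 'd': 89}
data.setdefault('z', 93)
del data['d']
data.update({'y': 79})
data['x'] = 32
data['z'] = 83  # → {'f': 2, 'z': 83, 'y': 79, 'x': 32}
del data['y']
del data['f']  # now {'z': 83, 'x': 32}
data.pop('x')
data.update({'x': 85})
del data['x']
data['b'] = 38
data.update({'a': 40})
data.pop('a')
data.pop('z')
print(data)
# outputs {'b': 38}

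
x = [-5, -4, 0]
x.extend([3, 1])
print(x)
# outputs [-5, -4, 0, 3, 1]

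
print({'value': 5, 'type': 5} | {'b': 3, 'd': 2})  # {'value': 5, 'type': 5, 'b': 3, 'd': 2}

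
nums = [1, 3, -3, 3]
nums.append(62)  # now [1, 3, -3, 3, 62]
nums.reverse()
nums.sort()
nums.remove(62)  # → [-3, 1, 3, 3]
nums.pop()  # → 3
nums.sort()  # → [-3, 1, 3]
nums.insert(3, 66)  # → [-3, 1, 3, 66]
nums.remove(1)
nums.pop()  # 66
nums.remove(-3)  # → [3]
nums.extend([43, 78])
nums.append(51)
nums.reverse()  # [51, 78, 43, 3]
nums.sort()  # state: [3, 43, 51, 78]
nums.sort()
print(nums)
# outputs [3, 43, 51, 78]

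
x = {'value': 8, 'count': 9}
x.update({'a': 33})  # {'value': 8, 'count': 9, 'a': 33}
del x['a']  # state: {'value': 8, 'count': 9}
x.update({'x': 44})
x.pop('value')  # 8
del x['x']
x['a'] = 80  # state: {'count': 9, 'a': 80}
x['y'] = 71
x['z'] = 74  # {'count': 9, 'a': 80, 'y': 71, 'z': 74}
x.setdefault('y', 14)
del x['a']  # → {'count': 9, 'y': 71, 'z': 74}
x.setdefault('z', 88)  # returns 74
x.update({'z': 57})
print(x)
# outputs {'count': 9, 'y': 71, 'z': 57}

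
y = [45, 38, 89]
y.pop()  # 89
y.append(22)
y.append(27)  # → [45, 38, 22, 27]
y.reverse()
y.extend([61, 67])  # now [27, 22, 38, 45, 61, 67]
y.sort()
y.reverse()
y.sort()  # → [22, 27, 38, 45, 61, 67]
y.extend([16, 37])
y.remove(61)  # [22, 27, 38, 45, 67, 16, 37]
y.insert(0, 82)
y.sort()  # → [16, 22, 27, 37, 38, 45, 67, 82]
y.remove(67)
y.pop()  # 82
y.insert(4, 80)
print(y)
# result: [16, 22, 27, 37, 80, 38, 45]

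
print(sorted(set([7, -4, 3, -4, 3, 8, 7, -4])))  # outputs [-4, 3, 7, 8]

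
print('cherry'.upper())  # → CHERRY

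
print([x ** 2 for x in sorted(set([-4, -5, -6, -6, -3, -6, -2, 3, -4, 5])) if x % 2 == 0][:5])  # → [36, 16, 4]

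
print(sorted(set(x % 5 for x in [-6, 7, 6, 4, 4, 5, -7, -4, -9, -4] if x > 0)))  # [0, 1, 2, 4]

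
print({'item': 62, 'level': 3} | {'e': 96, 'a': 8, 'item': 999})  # {'item': 999, 'level': 3, 'e': 96, 'a': 8}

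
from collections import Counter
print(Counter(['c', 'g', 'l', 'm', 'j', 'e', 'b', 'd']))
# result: Counter({'c': 1, 'g': 1, 'l': 1, 'm': 1, 'j': 1, 'e': 1, 'b': 1, 'd': 1})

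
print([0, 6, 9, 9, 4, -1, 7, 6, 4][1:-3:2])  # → [6, 9, -1]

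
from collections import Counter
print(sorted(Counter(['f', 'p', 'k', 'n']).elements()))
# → ['f', 'k', 'n', 'p']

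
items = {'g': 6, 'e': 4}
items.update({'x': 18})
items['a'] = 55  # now {'g': 6, 'e': 4, 'x': 18, 'a': 55}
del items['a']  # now {'g': 6, 'e': 4, 'x': 18}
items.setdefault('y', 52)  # 52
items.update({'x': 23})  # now {'g': 6, 'e': 4, 'x': 23, 'y': 52}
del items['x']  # {'g': 6, 'e': 4, 'y': 52}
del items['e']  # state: {'g': 6, 'y': 52}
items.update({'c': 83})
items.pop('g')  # 6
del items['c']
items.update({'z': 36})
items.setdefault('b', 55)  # 55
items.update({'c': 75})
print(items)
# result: {'y': 52, 'z': 36, 'b': 55, 'c': 75}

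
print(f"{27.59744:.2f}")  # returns 27.60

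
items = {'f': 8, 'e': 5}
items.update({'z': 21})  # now {'f': 8, 'e': 5, 'z': 21}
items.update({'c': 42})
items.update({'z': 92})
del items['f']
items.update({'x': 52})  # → {'e': 5, 'z': 92, 'c': 42, 'x': 52}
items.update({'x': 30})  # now {'e': 5, 'z': 92, 'c': 42, 'x': 30}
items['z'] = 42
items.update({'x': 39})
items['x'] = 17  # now {'e': 5, 'z': 42, 'c': 42, 'x': 17}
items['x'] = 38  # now {'e': 5, 'z': 42, 'c': 42, 'x': 38}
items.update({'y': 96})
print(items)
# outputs {'e': 5, 'z': 42, 'c': 42, 'x': 38, 'y': 96}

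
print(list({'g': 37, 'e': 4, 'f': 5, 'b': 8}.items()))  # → [('g', 37), ('e', 4), ('f', 5), ('b', 8)]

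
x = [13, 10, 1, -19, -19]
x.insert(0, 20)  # [20, 13, 10, 1, -19, -19]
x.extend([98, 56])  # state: [20, 13, 10, 1, -19, -19, 98, 56]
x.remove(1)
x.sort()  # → [-19, -19, 10, 13, 20, 56, 98]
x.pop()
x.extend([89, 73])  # [-19, -19, 10, 13, 20, 56, 89, 73]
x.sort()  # [-19, -19, 10, 13, 20, 56, 73, 89]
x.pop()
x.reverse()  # [73, 56, 20, 13, 10, -19, -19]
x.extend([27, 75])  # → [73, 56, 20, 13, 10, -19, -19, 27, 75]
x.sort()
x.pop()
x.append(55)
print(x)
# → [-19, -19, 10, 13, 20, 27, 56, 73, 55]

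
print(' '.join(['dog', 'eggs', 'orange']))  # dog eggs orange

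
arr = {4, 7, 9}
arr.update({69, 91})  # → {4, 7, 9, 69, 91}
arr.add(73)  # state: {4, 7, 9, 69, 73, 91}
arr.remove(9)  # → {4, 7, 69, 73, 91}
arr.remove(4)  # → {7, 69, 73, 91}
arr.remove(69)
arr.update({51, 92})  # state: {7, 51, 73, 91, 92}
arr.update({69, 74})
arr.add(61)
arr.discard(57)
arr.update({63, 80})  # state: {7, 51, 61, 63, 69, 73, 74, 80, 91, 92}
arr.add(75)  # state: {7, 51, 61, 63, 69, 73, 74, 75, 80, 91, 92}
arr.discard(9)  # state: {7, 51, 61, 63, 69, 73, 74, 75, 80, 91, 92}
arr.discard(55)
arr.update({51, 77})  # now {7, 51, 61, 63, 69, 73, 74, 75, 77, 80, 91, 92}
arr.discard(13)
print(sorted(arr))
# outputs [7, 51, 61, 63, 69, 73, 74, 75, 77, 80, 91, 92]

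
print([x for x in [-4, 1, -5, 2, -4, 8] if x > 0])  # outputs [1, 2, 8]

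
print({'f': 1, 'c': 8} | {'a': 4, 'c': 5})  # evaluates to {'f': 1, 'c': 5, 'a': 4}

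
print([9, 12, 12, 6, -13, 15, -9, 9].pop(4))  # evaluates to -13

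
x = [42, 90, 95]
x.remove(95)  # [42, 90]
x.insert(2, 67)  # [42, 90, 67]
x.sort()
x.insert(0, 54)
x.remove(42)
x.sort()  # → [54, 67, 90]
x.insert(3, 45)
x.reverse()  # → [45, 90, 67, 54]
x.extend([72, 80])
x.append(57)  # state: [45, 90, 67, 54, 72, 80, 57]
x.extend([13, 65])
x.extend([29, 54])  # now [45, 90, 67, 54, 72, 80, 57, 13, 65, 29, 54]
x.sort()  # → [13, 29, 45, 54, 54, 57, 65, 67, 72, 80, 90]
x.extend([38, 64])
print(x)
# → [13, 29, 45, 54, 54, 57, 65, 67, 72, 80, 90, 38, 64]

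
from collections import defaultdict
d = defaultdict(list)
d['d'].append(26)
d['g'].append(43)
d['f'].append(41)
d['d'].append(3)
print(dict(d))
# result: {'d': [26, 3], 'g': [43], 'f': [41]}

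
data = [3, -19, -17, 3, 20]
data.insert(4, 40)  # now [3, -19, -17, 3, 40, 20]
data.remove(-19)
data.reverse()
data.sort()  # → [-17, 3, 3, 20, 40]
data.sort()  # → [-17, 3, 3, 20, 40]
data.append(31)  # [-17, 3, 3, 20, 40, 31]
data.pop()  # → 31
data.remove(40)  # [-17, 3, 3, 20]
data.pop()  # 20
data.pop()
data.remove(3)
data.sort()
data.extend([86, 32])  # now [-17, 86, 32]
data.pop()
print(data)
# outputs [-17, 86]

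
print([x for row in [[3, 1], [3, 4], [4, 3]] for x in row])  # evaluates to [3, 1, 3, 4, 4, 3]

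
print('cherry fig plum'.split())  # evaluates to ['cherry', 'fig', 'plum']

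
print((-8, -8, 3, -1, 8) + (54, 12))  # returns (-8, -8, 3, -1, 8, 54, 12)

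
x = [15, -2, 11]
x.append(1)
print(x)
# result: [15, -2, 11, 1]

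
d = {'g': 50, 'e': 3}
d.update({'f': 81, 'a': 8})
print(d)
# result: {'g': 50, 'e': 3, 'f': 81, 'a': 8}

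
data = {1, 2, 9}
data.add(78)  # {1, 2, 9, 78}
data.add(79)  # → {1, 2, 9, 78, 79}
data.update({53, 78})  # {1, 2, 9, 53, 78, 79}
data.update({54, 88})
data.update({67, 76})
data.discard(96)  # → {1, 2, 9, 53, 54, 67, 76, 78, 79, 88}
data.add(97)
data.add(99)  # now {1, 2, 9, 53, 54, 67, 76, 78, 79, 88, 97, 99}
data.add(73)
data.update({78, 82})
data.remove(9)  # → {1, 2, 53, 54, 67, 73, 76, 78, 79, 82, 88, 97, 99}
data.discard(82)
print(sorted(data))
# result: [1, 2, 53, 54, 67, 73, 76, 78, 79, 88, 97, 99]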